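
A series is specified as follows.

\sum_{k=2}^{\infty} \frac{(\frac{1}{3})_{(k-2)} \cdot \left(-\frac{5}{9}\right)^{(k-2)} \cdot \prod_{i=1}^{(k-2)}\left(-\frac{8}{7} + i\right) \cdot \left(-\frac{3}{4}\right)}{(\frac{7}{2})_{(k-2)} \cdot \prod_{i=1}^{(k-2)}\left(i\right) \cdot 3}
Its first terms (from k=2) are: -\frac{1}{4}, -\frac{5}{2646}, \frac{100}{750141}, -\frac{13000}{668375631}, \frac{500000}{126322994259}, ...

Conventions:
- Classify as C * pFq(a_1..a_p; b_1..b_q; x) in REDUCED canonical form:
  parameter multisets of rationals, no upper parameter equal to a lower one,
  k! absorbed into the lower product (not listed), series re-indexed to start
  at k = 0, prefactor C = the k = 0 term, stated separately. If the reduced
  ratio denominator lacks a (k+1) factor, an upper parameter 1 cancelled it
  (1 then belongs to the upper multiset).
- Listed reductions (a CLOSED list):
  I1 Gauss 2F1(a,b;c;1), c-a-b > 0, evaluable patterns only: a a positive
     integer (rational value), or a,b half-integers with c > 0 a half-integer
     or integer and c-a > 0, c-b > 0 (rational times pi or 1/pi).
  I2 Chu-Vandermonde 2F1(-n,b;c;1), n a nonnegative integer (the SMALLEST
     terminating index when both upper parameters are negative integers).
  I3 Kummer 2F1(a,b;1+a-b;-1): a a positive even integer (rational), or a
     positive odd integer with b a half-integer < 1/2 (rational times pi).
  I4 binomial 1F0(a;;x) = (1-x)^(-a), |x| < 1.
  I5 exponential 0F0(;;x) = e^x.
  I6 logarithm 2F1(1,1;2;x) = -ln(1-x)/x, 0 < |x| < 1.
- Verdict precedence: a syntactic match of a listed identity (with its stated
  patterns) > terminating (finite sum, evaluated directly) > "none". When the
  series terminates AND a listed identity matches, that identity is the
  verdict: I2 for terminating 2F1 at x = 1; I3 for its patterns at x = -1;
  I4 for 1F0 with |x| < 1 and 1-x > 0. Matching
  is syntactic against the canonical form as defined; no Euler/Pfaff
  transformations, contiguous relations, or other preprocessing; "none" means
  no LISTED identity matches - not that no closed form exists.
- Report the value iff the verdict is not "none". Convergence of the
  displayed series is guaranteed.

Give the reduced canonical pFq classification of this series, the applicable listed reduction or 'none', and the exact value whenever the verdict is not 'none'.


At argument -\frac{5}{9}: a 2F1 with upper {-\frac{1}{7}, \frac{1}{3}}, lower {\frac{7}{2}}, scaled by C = -\frac{1}{4}. Verdict: no listed reduction: x = -\frac{5}{9} and upper {-\frac{1}{7}, \frac{1}{3}} fail every I1-I6 pattern.

Key step: t_0 = -\frac{1}{4} here, and the constant factors (C = -1/4, x = -5/9) combine into one prefactor.
Term ratio: r(k) = -\frac{5}{9} * (k-\frac{1}{7}) (k+\frac{1}{3}) / [(k+\frac{7}{2}) (k+1)] ; factor over Q: parameters, x = -\frac{5}{9}, and C = -\frac{1}{4}.


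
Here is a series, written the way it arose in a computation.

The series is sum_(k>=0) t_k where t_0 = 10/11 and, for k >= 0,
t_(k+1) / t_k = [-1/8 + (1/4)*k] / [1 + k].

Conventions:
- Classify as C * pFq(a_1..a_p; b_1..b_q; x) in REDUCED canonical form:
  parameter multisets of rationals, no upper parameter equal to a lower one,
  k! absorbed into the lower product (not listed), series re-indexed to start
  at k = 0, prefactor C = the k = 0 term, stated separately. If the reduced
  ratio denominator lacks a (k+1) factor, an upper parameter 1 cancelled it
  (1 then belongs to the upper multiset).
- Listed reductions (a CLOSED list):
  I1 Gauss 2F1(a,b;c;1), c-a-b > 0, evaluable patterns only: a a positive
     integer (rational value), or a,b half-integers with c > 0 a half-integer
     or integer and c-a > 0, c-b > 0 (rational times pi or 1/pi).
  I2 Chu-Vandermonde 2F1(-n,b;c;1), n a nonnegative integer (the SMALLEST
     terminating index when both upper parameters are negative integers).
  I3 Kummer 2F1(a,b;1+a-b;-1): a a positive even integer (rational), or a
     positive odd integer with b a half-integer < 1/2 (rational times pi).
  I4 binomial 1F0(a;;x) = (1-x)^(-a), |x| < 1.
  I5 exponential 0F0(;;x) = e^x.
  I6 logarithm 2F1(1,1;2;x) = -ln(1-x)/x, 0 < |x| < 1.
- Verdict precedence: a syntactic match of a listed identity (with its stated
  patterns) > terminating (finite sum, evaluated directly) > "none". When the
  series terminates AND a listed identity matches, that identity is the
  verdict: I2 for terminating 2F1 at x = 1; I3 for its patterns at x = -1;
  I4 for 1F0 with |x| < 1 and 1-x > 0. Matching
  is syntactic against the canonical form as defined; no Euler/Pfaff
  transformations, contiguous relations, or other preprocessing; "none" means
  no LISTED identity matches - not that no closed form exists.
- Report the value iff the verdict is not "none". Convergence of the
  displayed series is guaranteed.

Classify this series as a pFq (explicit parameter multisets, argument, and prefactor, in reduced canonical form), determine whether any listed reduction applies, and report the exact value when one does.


First insight: t_0 = 10/11 here, and factor the ratio over Q (prefactor 10/11): negated roots = parameters.
Consecutive-term ratio: r(k) = (1/4) * (k-1/2) / [(k+1)] - rational in k. x = (1/4); t_0 = 10/11; negate the roots.

With C = 10/11: the canonical form is 1F0(-1/2; -; 1/4). Verdict: the I4 binomial reduction fires (the 1F0 binomial series: exponent 1/2, x = 1/4). Its exact value is (10/11) * (3/4)^(1/2).


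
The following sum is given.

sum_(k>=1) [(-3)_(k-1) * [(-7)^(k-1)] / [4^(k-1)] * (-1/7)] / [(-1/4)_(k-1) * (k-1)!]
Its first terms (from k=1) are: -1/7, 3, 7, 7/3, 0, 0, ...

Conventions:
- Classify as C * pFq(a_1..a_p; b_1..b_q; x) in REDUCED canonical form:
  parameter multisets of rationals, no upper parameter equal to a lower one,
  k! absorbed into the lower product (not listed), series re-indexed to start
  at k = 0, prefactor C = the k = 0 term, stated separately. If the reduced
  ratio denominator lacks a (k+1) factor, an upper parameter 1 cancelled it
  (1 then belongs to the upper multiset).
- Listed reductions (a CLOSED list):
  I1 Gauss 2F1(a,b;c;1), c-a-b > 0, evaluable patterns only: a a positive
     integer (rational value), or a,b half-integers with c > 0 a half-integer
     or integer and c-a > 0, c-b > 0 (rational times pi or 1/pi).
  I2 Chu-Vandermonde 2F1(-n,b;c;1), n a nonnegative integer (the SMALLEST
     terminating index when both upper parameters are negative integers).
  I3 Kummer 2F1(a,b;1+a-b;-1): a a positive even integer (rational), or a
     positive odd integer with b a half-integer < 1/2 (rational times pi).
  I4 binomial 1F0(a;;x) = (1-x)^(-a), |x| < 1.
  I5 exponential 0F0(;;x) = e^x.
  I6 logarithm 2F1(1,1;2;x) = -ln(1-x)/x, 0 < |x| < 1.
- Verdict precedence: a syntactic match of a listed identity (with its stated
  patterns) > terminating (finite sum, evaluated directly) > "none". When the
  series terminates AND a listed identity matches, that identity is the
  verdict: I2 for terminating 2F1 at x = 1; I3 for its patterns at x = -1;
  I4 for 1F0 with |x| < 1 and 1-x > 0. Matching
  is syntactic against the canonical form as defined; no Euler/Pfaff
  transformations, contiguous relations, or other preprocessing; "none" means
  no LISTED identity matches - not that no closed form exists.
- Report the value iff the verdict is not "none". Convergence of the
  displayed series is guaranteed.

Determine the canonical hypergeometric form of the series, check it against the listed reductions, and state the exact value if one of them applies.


Prefactor -1/7, argument -7/4: 1F1 with upper {-3} over lower {-1/4}. Verdict: terminating. With -3 upstairs the series is a 4-term polynomial sum; evaluated term by term. Its exact value is 256/21.

Structural cue: x = (-7/4) and the two geometric factors (C = -1/7) combine into one argument.
Step ratio: r(k) = (-7/4) * (k-3) / [(k-1/4) (k+1)] ; factor over Q: parameters, x = (-7/4), and C = -1/7.


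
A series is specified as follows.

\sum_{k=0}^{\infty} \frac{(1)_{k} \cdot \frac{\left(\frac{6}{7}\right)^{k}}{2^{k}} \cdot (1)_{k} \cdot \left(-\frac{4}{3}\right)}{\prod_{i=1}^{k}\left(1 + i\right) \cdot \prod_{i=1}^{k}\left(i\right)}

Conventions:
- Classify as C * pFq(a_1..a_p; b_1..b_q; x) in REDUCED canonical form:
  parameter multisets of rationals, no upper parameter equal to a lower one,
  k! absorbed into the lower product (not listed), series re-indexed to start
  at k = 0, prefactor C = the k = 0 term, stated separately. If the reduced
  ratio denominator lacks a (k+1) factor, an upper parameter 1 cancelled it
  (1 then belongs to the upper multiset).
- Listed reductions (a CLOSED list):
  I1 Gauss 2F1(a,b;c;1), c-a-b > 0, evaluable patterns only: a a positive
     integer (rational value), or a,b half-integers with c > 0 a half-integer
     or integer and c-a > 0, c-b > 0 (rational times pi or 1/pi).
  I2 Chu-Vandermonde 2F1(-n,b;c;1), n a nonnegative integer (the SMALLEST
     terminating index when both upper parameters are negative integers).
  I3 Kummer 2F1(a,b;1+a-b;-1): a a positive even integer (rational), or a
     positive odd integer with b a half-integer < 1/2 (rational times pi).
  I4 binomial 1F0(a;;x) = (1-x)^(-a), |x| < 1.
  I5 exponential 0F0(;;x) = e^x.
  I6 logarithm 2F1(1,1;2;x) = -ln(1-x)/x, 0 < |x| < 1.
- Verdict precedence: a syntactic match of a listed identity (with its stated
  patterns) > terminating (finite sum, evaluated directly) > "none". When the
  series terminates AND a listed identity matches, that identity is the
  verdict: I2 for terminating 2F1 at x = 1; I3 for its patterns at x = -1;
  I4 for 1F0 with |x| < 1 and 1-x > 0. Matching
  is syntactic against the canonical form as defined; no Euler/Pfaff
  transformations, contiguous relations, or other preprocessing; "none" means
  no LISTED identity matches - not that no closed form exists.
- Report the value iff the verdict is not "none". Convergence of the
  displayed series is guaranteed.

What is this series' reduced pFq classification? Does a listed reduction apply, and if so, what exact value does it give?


x = \frac{3}{7} here; the reduced form reads 2F1, upper {1, 1}, lower {2}, C = -\frac{4}{3}. Verdict: the I6 logarithm reduction applies (the logarithm: parameters (1,1;2), x = \frac{3}{7}). Sum: \frac{28}{9} \cdot \ln\left(\frac{4}{7}\right).

Key observation: from the first term -\frac{4}{3}: the lower running product (C = -4/3) is a rising factorial.
Step ratio: r(k) = \frac{3}{7} * (k+1) (k+1) / [(k+2) (k+1)] - poly over poly, x = \frac{3}{7} from leading terms; C = -\frac{4}{3} at k = 0.


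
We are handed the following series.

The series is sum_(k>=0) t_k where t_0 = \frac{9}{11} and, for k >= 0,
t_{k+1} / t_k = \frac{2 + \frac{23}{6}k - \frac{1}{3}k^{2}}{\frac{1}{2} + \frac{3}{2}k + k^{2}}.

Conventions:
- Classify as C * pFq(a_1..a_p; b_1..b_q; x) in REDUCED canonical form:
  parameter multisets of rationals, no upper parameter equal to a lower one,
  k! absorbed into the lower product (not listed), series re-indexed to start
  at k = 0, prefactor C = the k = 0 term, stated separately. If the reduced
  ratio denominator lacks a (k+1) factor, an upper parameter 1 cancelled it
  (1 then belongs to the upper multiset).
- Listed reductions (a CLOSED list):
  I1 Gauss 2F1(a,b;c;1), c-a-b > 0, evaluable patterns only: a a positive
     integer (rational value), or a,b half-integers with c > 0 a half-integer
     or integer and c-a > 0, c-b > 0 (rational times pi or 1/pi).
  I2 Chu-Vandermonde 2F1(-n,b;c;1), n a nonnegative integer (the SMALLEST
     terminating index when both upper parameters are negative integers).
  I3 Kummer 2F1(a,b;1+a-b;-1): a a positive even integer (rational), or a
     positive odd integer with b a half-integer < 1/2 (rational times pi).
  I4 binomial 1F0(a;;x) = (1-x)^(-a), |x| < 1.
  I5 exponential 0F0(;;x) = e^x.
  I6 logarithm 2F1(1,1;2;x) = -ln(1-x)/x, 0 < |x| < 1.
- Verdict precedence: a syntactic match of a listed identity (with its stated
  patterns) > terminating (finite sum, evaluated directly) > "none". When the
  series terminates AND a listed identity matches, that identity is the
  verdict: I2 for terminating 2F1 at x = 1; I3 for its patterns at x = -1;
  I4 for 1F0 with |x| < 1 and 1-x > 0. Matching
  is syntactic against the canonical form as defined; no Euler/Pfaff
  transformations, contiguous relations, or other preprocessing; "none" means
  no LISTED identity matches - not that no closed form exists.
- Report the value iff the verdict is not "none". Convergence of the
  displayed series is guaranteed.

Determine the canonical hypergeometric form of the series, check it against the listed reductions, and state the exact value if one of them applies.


Classification (C = \frac{9}{11}): 1F0 with upper {-12}, lower {-}, argument x = -\frac{1}{3}. Verdict: the binomial series (I4) applies (the 1F0 binomial series: exponent 12, x = -\frac{1}{3}). Value: \frac{16777216}{649539}.

First insight: t_0 = \frac{9}{11} here, and the expanded ratio factors over Q; C = 9/11, x = -1/3, roots give parameters.
Ratio: r(k) = -\frac{1}{3} * (k-12) / [(k+1)] ; factor over Q: parameters, x = -\frac{1}{3}, and C = \frac{9}{11}.


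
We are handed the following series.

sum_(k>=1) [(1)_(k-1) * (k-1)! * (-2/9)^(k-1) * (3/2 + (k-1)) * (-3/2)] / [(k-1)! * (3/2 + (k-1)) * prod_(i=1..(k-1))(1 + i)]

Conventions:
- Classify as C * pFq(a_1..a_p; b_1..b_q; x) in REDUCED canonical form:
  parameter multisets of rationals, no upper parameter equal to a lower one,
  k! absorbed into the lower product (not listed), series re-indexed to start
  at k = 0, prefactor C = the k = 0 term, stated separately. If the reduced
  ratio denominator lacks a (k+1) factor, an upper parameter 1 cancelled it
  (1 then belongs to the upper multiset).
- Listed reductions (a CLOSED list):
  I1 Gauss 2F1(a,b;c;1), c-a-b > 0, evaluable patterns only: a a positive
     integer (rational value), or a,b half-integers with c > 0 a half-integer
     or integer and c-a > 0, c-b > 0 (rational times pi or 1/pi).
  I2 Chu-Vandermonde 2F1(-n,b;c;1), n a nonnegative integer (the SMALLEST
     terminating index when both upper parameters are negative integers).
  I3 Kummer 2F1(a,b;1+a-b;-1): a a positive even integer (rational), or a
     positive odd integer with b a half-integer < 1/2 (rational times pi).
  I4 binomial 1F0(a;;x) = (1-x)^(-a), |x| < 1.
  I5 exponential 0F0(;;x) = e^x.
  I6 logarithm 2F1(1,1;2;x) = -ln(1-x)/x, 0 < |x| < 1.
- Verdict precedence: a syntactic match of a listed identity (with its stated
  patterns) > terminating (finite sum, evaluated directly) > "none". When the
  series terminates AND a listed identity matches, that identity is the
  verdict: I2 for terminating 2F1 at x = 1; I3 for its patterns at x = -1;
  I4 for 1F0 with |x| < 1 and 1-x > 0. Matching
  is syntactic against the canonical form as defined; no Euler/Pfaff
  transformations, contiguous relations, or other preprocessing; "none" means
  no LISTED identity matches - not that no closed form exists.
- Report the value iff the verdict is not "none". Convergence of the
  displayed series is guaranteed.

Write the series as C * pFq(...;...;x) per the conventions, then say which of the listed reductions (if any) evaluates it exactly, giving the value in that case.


Canonical form: C = -3/2 times 2F1 with upper {1, 1}, lower {2}, x = -2/9. Verdict: the logarithmic series (I6) applies (the logarithm: parameters (1,1;2), x = -2/9). Sum: (-27/4) * ln(11/9).

The tell: with t_0 = -3/2, the factorial ratio (C = -3/2, x = -2/9) (k+a-1)!/(a-1)! is a rising factorial (a)_k.
Term ratio: r(k) = (-2/9) * (k+1) (k+1) / [(k+2) (k+1)] - rational; roots negated = parameters, x = (-2/9), C = -3/2.


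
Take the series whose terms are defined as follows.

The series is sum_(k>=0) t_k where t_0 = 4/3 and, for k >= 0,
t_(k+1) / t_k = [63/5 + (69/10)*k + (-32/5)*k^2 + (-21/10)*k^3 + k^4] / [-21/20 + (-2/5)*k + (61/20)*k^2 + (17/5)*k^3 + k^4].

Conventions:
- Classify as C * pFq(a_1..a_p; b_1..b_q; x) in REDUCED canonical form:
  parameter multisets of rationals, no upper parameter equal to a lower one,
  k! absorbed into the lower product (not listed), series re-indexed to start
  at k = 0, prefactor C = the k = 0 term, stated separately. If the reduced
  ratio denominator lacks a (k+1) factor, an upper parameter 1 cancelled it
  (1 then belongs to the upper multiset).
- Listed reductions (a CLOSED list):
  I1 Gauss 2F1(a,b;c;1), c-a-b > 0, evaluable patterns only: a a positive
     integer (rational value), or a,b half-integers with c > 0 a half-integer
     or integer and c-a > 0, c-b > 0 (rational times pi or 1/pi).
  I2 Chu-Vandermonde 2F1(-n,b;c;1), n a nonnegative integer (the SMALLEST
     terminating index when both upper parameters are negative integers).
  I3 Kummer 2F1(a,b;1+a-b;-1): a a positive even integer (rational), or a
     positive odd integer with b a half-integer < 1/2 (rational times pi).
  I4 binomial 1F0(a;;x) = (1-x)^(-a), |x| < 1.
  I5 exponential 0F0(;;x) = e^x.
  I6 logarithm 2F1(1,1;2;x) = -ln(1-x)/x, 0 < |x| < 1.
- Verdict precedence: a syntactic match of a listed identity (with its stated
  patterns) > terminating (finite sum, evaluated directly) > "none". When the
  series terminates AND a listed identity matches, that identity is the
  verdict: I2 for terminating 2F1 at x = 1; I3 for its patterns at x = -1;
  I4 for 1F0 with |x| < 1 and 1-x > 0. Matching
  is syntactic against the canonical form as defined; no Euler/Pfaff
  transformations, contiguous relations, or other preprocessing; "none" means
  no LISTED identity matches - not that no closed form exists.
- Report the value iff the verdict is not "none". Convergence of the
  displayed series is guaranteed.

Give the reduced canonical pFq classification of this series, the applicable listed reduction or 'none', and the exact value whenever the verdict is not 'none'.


x = 1 here; the reduced form reads 2F1, upper {-3, -2}, lower {-1/2}, C = 4/3. Verdict at x = 1: the Chu-Vandermonde identity I2 matches (terminating 2F1 at x = 1 with n = 2, b = -3, c = -1/2). Sum: -140/3.

Key step: t_0 being 4/3, the ratio is unreduced: k + 3/2 divides both sides (C = 4/3, x = 1).
Step ratio: r(k) = 1 * (k-3) (k-2) / [(k-1/2) (k+1)] - rational in k. x = 1; t_0 = 4/3; negate the roots.


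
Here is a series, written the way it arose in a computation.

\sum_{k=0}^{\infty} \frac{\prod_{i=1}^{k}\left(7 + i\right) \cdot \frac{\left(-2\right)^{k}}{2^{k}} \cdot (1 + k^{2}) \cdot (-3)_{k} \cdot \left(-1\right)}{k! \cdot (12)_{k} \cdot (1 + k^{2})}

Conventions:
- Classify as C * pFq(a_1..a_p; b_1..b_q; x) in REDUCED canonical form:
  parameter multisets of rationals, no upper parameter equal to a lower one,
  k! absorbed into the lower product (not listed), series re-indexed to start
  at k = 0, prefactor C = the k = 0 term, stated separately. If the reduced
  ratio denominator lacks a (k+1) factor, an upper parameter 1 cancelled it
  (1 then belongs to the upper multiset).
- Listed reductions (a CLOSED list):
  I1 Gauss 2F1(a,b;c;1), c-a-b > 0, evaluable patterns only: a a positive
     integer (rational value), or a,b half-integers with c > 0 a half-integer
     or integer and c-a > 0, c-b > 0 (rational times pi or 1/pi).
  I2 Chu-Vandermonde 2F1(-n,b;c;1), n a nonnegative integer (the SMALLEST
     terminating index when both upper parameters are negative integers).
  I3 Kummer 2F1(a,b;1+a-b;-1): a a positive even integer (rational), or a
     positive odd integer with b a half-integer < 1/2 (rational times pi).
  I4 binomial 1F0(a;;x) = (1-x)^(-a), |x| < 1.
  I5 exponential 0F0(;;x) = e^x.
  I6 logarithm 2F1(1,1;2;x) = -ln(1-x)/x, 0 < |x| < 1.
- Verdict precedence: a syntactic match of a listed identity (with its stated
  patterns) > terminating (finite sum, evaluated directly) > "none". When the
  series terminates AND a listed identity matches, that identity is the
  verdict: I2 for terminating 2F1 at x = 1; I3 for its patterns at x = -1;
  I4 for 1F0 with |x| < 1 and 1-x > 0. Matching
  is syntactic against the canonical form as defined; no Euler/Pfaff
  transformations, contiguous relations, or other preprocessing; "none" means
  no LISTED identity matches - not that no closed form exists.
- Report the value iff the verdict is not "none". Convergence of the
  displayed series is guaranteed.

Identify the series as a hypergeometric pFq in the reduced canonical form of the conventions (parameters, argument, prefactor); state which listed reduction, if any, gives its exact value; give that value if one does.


The series (x = -1) is 2F1: upper {-3, 8}, lower {12}, prefactor -1. Verdict (x = -1): Kummer (I3) applies (x = -1; c = 12 equals 1+a-b for upper {-3, 8}: listed pattern). Sum: -\frac{33}{7}.

Key observation: t_0 being -1, the two k-th powers (C = -1) combine into one argument.
Term ratio: r(k) = -1 * (k-3) (k+8) / [(k+12) (k+1)] - poly over poly, x = -1 from leading terms; C = -1 at k = 0.


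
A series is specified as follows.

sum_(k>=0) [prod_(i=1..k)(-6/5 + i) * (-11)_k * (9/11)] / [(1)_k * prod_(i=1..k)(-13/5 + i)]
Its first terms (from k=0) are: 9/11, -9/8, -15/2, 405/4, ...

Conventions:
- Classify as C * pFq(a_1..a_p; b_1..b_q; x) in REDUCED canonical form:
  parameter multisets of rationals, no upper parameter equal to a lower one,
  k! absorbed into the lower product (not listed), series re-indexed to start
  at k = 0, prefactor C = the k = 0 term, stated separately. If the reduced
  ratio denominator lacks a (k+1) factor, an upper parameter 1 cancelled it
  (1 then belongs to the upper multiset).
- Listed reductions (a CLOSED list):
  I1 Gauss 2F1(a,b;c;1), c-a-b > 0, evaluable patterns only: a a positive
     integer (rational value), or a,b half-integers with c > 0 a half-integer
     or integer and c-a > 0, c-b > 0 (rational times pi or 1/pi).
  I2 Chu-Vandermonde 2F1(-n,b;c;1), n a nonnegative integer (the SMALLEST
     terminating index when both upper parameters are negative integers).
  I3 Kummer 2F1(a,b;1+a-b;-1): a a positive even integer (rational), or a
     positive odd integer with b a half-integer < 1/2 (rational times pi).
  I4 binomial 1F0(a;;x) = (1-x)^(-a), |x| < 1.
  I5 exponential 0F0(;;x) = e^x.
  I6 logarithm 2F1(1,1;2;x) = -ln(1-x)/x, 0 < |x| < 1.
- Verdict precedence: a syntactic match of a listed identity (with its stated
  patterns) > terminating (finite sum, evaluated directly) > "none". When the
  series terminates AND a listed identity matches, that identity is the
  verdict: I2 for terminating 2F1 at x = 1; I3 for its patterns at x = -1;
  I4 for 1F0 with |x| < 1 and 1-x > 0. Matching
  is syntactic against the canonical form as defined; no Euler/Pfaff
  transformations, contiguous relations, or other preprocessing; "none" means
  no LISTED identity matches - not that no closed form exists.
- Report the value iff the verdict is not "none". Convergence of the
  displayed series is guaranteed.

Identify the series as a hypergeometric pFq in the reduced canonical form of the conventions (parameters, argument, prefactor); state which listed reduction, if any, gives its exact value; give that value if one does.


The series (x = 1) is 2F1: upper {-11, -1/5}, lower {-8/5}, prefactor 9/11. Verdict: this is Vandermonde's identity (I2) (terminating 2F1 at x = 1 with n = 11, b = -1/5, c = -8/5). Its exact value is 244283/221408.

Key step: x = 1 and the running product (prefactor 9/11) telescopes to a rising factorial.
Ratio: r(k) = 1 * (k-11) (k-1/5) / [(k-8/5) (k+1)] - rational in k, leading ratio 1; with t_0 = 9/11, classification follows.


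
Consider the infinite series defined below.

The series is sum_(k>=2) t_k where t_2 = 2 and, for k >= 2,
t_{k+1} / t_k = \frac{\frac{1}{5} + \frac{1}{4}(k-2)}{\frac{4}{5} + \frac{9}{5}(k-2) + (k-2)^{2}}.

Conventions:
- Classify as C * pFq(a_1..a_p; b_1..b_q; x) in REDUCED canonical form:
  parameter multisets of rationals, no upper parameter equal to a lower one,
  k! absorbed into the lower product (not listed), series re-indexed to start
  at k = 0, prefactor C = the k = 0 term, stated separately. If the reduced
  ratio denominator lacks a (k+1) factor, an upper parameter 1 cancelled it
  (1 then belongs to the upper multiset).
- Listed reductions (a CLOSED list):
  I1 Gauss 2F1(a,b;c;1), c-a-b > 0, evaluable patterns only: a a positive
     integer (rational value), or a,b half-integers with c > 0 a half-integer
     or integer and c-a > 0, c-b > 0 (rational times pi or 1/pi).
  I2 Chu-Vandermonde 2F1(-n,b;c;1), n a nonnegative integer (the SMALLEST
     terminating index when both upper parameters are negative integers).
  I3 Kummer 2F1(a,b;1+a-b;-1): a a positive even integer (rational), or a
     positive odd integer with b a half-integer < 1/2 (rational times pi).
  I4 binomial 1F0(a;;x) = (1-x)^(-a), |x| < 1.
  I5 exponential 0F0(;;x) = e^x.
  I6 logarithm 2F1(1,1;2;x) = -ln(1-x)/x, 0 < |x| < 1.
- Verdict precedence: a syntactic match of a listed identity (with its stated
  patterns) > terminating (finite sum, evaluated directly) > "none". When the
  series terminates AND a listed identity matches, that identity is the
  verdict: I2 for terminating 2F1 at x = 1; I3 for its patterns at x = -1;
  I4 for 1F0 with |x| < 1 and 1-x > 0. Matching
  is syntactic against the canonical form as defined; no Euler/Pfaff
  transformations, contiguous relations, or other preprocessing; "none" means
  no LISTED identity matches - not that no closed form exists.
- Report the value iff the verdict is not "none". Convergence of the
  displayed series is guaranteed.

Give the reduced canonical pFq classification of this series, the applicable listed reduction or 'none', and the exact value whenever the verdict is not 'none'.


x = \frac{1}{4} here; the reduced form reads 0F0, upper {-}, lower {-}, C = 2. Verdict at x = \frac{1}{4}: exponential (I5) matches (the 0F0 exponential series at x = \frac{1}{4}). Its exact value is 2 \cdot e^{\frac{1}{4}}.

Structural cue: with t_0 = 2, roots of the ratio polynomials (C = 2, x = 1/4) are the negated parameters.
Consecutive-term ratio: r(k) = \frac{1}{4} * 1 / [(k+1)] - rational in k, leading ratio \frac{1}{4}; with t_0 = 2, classification follows.


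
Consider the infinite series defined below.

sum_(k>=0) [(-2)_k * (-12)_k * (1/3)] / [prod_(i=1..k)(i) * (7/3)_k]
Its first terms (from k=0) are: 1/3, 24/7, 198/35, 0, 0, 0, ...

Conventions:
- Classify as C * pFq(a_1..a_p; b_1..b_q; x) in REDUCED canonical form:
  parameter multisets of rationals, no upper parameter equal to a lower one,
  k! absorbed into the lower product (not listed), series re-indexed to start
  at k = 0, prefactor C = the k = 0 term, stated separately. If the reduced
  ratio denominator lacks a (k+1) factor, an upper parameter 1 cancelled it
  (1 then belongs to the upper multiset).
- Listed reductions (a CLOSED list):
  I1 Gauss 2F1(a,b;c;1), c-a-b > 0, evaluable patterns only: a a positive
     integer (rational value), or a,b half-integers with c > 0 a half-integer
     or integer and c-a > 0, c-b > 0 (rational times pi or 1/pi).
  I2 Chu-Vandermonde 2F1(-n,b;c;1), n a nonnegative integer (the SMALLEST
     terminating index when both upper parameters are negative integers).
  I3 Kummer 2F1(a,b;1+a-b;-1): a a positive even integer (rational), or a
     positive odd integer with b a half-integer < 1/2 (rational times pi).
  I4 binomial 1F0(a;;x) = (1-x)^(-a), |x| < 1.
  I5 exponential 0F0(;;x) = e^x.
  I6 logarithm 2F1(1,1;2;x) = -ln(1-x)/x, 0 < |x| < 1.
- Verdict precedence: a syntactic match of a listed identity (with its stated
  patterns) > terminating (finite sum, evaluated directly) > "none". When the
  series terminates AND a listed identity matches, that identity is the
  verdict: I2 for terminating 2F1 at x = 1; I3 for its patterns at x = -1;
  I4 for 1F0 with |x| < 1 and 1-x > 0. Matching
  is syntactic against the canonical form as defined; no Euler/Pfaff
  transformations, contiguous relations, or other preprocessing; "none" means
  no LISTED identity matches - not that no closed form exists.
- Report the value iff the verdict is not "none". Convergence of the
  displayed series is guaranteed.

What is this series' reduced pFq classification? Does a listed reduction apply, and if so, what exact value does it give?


At argument 1: a 2F1 with upper {-12, -2}, lower {7/3}, scaled by C = 1/3. Verdict (x = 1): the Chu-Vandermonde identity I2 applies (terminating 2F1 at x = 1 with n = 2, b = -12, c = 7/3). Its exact value is 989/105.

Key observation: x = 1 and the product of the first k integers (prefactor 1/3) is k!.
Consecutive-term ratio: r(k) = 1 * (k-12) (k-2) / [(k+7/3) (k+1)] - rational; roots negated = parameters, x = 1, C = 1/3.


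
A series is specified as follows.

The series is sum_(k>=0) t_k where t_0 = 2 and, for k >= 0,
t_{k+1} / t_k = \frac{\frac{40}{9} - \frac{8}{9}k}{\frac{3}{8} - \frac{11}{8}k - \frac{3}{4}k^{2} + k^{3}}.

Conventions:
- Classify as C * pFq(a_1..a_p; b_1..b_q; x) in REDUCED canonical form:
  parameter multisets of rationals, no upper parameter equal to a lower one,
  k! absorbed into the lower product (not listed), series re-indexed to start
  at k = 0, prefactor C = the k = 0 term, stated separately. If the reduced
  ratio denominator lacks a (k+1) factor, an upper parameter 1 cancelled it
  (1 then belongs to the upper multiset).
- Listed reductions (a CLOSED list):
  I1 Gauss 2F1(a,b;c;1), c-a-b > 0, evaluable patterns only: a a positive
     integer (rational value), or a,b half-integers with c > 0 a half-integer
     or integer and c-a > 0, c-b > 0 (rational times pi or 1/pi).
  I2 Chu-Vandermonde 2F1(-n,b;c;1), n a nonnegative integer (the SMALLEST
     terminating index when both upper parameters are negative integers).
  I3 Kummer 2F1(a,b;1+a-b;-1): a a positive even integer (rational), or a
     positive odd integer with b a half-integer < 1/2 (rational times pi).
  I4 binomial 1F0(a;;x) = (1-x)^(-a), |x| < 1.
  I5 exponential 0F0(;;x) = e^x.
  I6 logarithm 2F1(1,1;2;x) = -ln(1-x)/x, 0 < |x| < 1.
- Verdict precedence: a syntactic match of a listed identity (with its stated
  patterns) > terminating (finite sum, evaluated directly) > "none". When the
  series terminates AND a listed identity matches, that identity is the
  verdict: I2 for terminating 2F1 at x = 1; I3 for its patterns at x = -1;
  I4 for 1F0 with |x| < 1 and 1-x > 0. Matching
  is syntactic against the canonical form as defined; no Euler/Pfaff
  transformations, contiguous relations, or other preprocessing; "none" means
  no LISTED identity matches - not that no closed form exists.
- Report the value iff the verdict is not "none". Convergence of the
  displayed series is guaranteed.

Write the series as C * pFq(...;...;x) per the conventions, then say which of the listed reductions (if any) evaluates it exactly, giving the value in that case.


Classification (C = 2): 1F2 with upper {-5}, lower {-\frac{3}{2}, -\frac{1}{4}}, argument x = -\frac{8}{9}. Verdict: terminating - upper -5 stops the sum at k = 5; the 6 terms are added exactly. Sum: -\frac{1964443980998}{9207215325}.

First insight: t_0 = 2 here, and roots of the ratio polynomials (C = 2) are the negated parameters.
Adjacent-term ratio: r(k) = -\frac{8}{9} * (k-5) / [(k-\frac{3}{2}) (k-\frac{1}{4}) (k+1)] - rational in k. x = -\frac{8}{9}; t_0 = 2; negate the roots.


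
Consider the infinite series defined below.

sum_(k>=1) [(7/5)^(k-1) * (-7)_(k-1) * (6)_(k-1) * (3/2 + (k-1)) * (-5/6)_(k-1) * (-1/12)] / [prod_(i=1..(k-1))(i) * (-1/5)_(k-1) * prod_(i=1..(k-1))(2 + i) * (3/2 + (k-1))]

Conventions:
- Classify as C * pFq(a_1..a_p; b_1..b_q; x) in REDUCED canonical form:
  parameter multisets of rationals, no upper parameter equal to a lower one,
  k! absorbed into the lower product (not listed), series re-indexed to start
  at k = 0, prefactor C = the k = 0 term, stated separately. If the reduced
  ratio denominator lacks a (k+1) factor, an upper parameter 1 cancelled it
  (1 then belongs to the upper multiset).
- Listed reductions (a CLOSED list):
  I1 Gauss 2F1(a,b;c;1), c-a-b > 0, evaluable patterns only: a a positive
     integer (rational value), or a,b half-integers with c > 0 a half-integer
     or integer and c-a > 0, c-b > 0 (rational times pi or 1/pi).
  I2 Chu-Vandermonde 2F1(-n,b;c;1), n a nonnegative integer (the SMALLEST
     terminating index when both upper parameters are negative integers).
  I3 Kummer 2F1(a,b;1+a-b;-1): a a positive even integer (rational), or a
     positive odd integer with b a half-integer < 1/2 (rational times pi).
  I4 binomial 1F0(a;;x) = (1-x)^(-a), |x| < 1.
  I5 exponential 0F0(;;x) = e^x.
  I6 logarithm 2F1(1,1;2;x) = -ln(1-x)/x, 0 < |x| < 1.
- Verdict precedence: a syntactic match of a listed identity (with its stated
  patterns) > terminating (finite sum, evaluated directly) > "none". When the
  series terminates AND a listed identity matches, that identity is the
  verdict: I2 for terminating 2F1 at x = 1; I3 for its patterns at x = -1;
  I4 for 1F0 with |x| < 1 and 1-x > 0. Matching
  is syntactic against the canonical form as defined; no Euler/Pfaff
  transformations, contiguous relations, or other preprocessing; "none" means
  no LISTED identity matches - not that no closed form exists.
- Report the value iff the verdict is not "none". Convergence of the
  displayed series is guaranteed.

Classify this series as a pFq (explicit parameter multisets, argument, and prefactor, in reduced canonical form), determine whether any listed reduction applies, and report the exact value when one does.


Canonical form: C = -1/12 times 3F2 with upper {-7, -5/6, 6}, lower {-1/5, 3}, x = 7/5. Verdict: terminating (-7 upstairs). 8 nonzero terms in all; added directly. Value: 692760412973/168337833984.

Structural cue: t_0 being -1/12, the lower running product (C = -1/12) is a rising factorial.
Adjacent-term ratio: r(k) = (7/5) * (k-7) (k-5/6) (k+6) / [(k-1/5) (k+3) (k+1)] - rational in k, leading ratio (7/5); with t_0 = -1/12, classification follows.


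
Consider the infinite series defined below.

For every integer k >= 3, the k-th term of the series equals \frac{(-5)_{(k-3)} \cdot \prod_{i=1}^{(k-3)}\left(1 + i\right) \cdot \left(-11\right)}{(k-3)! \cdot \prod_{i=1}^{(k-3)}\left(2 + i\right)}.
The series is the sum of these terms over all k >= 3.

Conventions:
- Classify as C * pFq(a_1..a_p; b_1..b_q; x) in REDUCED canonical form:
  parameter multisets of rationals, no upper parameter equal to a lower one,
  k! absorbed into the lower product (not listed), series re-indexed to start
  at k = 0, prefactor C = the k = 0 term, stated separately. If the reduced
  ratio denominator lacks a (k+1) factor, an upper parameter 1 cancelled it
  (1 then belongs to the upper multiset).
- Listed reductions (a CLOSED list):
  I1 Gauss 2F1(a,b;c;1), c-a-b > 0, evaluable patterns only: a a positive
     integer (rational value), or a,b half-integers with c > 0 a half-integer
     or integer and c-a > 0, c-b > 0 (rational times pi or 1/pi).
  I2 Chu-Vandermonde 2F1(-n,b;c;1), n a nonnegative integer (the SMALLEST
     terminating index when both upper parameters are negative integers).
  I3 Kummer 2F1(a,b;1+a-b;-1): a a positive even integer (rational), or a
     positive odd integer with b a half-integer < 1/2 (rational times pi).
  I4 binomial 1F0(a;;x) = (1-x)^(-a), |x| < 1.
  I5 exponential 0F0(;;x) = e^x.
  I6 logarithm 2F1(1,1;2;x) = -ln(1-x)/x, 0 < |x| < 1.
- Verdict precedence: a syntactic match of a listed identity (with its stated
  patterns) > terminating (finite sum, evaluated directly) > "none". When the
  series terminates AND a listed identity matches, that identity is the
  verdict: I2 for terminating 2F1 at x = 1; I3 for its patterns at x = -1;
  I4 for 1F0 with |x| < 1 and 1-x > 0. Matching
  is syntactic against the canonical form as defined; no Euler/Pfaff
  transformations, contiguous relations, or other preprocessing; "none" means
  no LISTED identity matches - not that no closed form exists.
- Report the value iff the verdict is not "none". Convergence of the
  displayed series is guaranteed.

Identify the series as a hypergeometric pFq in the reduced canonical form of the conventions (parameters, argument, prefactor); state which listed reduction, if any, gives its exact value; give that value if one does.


The series (x = 1) is 2F1: upper {-5, 2}, lower {3}, prefactor -11. Verdict: Vandermonde's identity (I2) matches (terminating 2F1 at x = 1 with n = 5, b = 2, c = 3). Its exact value is -\frac{11}{21}.

Key step: t_0 = -11 here, and the running product (C = -11) telescopes to a rising factorial.
Adjacent-term ratio: r(k) = 1 * (k-5) (k+2) / [(k+3) (k+1)] ; factor over Q: parameters, x = 1, and C = -11.


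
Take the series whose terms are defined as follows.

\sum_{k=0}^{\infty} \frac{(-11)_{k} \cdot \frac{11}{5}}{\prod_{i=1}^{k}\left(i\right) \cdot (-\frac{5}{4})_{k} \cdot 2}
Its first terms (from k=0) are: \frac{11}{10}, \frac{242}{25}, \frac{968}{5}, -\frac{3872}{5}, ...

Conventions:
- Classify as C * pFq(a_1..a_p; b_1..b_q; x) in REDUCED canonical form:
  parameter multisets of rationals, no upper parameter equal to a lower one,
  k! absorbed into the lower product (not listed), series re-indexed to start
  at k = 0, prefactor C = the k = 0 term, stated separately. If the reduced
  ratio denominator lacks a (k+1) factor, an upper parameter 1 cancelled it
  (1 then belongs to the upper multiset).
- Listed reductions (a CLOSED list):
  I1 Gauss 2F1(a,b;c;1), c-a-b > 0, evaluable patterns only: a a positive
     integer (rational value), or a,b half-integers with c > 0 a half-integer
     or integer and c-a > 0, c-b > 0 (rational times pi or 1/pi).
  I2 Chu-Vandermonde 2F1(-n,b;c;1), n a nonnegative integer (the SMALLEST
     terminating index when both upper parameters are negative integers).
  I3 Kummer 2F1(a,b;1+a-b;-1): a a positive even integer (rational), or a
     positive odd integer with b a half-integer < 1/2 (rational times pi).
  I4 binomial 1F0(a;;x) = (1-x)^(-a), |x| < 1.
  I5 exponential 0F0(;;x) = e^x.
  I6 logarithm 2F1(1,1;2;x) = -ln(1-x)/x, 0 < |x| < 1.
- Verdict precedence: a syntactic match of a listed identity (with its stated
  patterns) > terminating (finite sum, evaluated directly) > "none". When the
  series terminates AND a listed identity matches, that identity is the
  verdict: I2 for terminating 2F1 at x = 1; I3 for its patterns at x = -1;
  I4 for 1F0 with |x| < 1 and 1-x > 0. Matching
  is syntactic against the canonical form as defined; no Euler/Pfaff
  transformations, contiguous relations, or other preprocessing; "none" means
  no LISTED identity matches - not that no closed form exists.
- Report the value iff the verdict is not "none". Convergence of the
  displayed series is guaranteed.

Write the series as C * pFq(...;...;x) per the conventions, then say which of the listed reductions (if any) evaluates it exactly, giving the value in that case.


The series (x = 1) is 1F1: upper {-11}, lower {-\frac{5}{4}}, prefactor \frac{11}{10}. Verdict: terminating. (-11)_k vanishes past k = 11, leaving a 12-term sum, computed directly. Value: -\frac{6446957992589}{201630161250}.

Structural cue: x = 1 and the constant factors (C = 11/10) combine into one prefactor.
Step ratio: r(k) = 1 * (k-11) / [(k-\frac{5}{4}) (k+1)] - poly over poly, x = 1 from leading terms; C = \frac{11}{10} at k = 0.


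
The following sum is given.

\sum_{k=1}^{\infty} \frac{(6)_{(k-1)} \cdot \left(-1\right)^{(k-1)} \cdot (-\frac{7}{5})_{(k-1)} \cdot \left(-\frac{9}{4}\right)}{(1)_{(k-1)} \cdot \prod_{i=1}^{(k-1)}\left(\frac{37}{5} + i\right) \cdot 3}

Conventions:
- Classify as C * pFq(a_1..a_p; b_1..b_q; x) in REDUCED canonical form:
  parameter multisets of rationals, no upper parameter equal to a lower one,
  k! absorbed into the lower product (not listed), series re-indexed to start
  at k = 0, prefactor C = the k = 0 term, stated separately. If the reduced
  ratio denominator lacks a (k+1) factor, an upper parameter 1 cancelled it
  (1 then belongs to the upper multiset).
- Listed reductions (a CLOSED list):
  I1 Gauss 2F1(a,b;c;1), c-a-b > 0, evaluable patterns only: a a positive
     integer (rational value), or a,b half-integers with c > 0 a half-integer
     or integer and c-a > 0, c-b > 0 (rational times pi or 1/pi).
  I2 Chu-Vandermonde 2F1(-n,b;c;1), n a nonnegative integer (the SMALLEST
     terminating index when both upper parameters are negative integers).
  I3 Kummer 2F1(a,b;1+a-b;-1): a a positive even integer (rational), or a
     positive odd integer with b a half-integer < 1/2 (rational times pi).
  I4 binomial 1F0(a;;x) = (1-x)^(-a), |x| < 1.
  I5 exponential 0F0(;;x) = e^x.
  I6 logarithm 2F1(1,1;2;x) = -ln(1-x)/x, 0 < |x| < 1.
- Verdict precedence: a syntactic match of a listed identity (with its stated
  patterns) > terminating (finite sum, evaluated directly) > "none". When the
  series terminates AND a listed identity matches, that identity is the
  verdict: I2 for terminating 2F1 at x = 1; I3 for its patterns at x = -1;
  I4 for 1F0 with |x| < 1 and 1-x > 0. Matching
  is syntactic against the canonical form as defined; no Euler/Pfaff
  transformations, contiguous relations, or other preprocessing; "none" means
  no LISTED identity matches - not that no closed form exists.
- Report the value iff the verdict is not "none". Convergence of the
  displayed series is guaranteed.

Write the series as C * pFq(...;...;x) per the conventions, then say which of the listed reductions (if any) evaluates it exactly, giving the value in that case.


The tell: from the first term -\frac{3}{4}: (1)_k (C = -3/4, x = -1) is k! itself.
Step ratio: r(k) = -1 * (k-\frac{7}{5}) (k+6) / [(k+\frac{42}{5}) (k+1)] - poly over poly, x = -1 from leading terms; C = -\frac{3}{4} at k = 0.

At argument -1: a 2F1 with upper {-\frac{7}{5}, 6}, lower {\frac{42}{5}}, scaled by C = -\frac{3}{4}. Verdict: this is Kummer (I3) (x = -1; c = \frac{42}{5} equals 1+a-b for upper {-\frac{7}{5}, 6}: listed pattern). Its exact value is -\frac{999}{625}.
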